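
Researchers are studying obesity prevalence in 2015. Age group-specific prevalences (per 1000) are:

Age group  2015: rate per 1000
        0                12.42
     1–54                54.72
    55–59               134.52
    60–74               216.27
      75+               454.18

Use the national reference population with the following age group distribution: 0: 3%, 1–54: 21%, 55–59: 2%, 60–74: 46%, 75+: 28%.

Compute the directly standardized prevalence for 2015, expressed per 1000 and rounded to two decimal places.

Standard weights: 0.03, 0.21, 0.02, 0.46, 0.28.
Standardized rate: 0.0300×12.42 + 0.2100×54.72 + 0.0200×134.52 + 0.4600×216.27 + 0.2800×454.18 = 241.2088 per 1000.

241.21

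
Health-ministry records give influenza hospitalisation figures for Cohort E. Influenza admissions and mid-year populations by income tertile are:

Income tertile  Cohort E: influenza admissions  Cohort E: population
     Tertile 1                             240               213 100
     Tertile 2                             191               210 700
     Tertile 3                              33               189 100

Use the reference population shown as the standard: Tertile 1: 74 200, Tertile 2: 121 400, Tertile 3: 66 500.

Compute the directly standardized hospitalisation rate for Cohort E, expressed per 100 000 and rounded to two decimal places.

Income-specific rates per 100 000 for Cohort E: 112.62, 90.65, 17.45.
Standard total = 262 100; weights = 0.2831, 0.4632, 0.2537.
Standardized rate: 0.2831×112.62 + 0.4632×90.65 + 0.2537×17.45 = 78.2986 per 100 000.

78.30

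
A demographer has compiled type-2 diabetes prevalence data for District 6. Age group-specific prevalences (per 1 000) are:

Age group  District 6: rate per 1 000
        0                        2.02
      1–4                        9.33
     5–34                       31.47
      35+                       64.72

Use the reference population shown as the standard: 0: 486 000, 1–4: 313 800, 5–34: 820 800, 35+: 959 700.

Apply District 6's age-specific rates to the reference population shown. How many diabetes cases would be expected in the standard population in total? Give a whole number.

91852

Expected diabetes cases = Σ (standard pop × age-specific rate ÷ 1 000)
= 486 000×2.02/1 000 + 313 800×9.33/1 000 + 820 800×31.47/1 000 + 959 700×64.72/1 000
= 981.72 + 2927.75 + 25830.58 + 62111.78 = 91851.83.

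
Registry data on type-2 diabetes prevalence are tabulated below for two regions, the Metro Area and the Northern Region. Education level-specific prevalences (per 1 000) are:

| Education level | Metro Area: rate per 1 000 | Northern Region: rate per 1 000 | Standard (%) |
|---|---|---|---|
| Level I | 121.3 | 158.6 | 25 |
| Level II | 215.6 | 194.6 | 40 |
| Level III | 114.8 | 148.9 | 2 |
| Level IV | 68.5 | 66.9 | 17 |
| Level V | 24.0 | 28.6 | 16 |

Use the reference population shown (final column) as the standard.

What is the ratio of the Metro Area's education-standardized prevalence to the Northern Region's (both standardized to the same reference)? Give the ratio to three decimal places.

Standard weights: 0.25, 0.40, 0.02, 0.17, 0.16.
The Metro Area: 0.2500×121.3 + 0.4000×215.6 + 0.0200×114.8 + 0.1700×68.5 + 0.1600×24.0 = 134.3460 per 1 000.
The Northern Region: 0.2500×158.6 + 0.4000×194.6 + 0.0200×148.9 + 0.1700×66.9 + 0.1600×28.6 = 136.4170 per 1 000.
Ratio = 134.3460 ÷ 136.4170 = 0.98482.

0.985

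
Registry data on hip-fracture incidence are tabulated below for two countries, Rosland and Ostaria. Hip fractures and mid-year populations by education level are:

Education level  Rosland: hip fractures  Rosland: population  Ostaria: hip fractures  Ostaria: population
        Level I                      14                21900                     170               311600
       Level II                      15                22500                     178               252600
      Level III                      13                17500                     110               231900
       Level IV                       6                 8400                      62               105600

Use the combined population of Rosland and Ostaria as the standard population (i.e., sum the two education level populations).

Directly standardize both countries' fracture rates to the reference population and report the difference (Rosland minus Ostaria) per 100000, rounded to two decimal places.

10.52

Education-specific rates per 100000 for Rosland: 63.93, 66.67, 74.29, 71.43.
For Ostaria: 54.56, 70.47, 47.43, 58.71.
Combined standard total = 972000; weights = 0.3431, 0.2830, 0.2566, 0.1173.
Rosland: 0.3431×63.93 + 0.2830×66.67 + 0.2566×74.29 + 0.1173×71.43 = 68.2401 per 100000.
Ostaria: 0.3431×54.56 + 0.2830×70.47 + 0.2566×47.43 + 0.1173×58.71 = 57.7197 per 100000.
Difference = 68.2401 − 57.7197 = 10.5203.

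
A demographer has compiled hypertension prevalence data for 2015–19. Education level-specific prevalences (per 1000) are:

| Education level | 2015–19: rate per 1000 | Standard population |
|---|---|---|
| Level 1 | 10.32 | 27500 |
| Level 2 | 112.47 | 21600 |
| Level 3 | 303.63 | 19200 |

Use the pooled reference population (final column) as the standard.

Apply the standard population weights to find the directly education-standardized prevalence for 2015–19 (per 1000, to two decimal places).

125.08

Standard total = 68300; weights = 0.4026, 0.3163, 0.2811.
Standardized rate: 0.4026×10.32 + 0.3163×112.47 + 0.2811×303.63 = 125.0783 per 1000.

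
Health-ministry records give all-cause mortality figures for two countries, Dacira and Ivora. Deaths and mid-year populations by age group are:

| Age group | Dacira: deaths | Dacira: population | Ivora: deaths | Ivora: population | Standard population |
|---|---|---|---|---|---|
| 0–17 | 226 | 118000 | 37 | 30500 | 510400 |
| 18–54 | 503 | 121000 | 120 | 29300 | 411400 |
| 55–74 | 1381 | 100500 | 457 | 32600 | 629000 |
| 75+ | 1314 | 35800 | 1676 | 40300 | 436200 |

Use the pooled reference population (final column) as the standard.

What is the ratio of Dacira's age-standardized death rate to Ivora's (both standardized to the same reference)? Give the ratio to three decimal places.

0.934

Age-specific rates per 100000 for Dacira: 191.53, 415.70, 1374.13, 3670.39.
For Ivora: 121.31, 409.56, 1401.84, 4158.81.
Standard total = 1987000; weights = 0.2569, 0.2070, 0.3166, 0.2195.
Dacira: 0.2569×191.53 + 0.2070×415.70 + 0.3166×1374.13 + 0.2195×3670.39 = 1376.0073 per 100000.
Ivora: 0.2569×121.31 + 0.2070×409.56 + 0.3166×1401.84 + 0.2195×4158.81 = 1472.6920 per 100000.
Ratio = 1376.0073 ÷ 1472.6920 = 0.93435.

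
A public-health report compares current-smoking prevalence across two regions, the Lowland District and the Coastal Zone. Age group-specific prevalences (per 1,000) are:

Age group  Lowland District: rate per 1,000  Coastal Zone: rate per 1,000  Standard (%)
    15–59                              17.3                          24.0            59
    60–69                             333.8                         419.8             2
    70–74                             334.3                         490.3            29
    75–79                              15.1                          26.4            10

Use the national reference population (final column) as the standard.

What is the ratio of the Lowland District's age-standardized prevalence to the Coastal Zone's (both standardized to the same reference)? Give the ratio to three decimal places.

Standard weights: 0.59, 0.02, 0.29, 0.10.
The Lowland District: 0.5900×17.3 + 0.0200×333.8 + 0.2900×334.3 + 0.1000×15.1 = 115.3400 per 1,000.
The Coastal Zone: 0.5900×24.0 + 0.0200×419.8 + 0.2900×490.3 + 0.1000×26.4 = 167.3830 per 1,000.
Ratio = 115.3400 ÷ 167.3830 = 0.68908.

0.689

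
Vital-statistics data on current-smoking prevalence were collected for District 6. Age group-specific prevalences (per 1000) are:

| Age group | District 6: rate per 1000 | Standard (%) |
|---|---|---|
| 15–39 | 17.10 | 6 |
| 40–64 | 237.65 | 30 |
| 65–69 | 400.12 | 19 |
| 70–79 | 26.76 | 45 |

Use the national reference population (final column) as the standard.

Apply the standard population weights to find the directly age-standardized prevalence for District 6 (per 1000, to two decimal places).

Standard weights: 0.06, 0.30, 0.19, 0.45.
Standardized rate: 0.0600×17.10 + 0.3000×237.65 + 0.1900×400.12 + 0.4500×26.76 = 160.3858 per 1000.

160.39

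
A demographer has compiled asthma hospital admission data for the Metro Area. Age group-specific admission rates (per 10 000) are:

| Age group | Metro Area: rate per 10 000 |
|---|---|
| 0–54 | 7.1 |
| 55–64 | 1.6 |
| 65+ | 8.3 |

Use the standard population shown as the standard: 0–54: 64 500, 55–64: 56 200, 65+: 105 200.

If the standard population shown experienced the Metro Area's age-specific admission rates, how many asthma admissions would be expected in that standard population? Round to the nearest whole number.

142

Expected asthma admissions = Σ (standard pop × age-specific rate ÷ 10 000)
= 64 500×7.1/10 000 + 56 200×1.6/10 000 + 105 200×8.3/10 000
= 45.80 + 8.99 + 87.32 = 142.10.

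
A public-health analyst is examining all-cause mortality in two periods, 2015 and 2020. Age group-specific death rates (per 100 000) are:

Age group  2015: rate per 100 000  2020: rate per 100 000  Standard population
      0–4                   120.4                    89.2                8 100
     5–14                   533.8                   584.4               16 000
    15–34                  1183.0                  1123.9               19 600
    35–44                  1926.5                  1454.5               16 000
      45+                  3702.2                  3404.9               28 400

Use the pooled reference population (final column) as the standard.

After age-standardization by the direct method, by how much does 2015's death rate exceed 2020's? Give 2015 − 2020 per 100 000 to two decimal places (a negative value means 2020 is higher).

188.39

Standard total = 88 100; weights = 0.0919, 0.1816, 0.2225, 0.1816, 0.3224.
2015: 0.0919×120.4 + 0.1816×533.8 + 0.2225×1183.0 + 0.1816×1926.5 + 0.3224×3702.2 = 1914.5212 per 100 000.
2020: 0.0919×89.2 + 0.1816×584.4 + 0.2225×1123.9 + 0.1816×1454.5 + 0.3224×3404.9 = 1726.1353 per 100 000.
Difference = 1914.5212 − 1726.1353 = 188.3859.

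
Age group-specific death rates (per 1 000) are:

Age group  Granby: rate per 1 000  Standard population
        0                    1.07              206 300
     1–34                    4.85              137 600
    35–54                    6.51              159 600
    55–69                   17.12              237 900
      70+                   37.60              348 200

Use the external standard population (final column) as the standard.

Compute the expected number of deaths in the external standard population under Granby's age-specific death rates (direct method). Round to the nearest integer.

19092

Expected deaths = Σ (standard pop × age-specific rate ÷ 1 000)
= 206 300×1.07/1 000 + 137 600×4.85/1 000 + 159 600×6.51/1 000 + 237 900×17.12/1 000 + 348 200×37.60/1 000
= 220.74 + 667.36 + 1039.00 + 4072.85 + 13092.32 = 19092.26.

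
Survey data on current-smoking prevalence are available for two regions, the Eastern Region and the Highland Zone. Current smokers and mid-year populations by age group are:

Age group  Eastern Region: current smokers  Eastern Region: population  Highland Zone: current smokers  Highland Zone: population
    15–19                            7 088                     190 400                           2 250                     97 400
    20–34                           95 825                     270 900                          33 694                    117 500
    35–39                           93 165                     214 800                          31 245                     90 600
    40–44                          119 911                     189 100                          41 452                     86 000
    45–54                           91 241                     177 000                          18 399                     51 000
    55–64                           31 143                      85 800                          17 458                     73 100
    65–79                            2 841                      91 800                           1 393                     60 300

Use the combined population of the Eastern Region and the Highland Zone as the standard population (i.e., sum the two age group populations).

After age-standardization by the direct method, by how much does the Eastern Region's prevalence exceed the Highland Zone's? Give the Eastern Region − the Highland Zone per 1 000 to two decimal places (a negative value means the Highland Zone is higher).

Age-specific rates per 1 000 for the Eastern Region: 37.227, 353.728, 433.729, 634.114, 515.486, 362.972, 30.948.
For the Highland Zone: 23.101, 286.757, 344.868, 482.000, 360.765, 238.824, 23.101.
Combined standard total = 1 795 700; weights = 0.1603, 0.2163, 0.1701, 0.1532, 0.1270, 0.0885, 0.0847.
The Eastern Region: 0.1603×37.227 + 0.2163×353.728 + 0.1701×433.729 + 0.1532×634.114 + 0.1270×515.486 + 0.0885×362.972 + 0.0847×30.948 = 353.5790 per 1 000.
The Highland Zone: 0.1603×23.101 + 0.2163×286.757 + 0.1701×344.868 + 0.1532×482.000 + 0.1270×360.765 + 0.0885×238.824 + 0.0847×23.101 = 267.1174 per 1 000.
Difference = 353.5790 − 267.1174 = 86.4616.

86.46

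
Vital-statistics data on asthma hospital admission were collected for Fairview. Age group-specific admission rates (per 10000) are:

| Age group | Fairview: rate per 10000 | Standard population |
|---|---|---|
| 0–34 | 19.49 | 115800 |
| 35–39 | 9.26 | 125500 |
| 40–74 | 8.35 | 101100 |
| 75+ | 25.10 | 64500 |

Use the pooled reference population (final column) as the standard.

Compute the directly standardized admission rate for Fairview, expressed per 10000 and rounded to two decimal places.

Standard total = 406900; weights = 0.2846, 0.3084, 0.2485, 0.1585.
Standardized rate: 0.2846×19.49 + 0.3084×9.26 + 0.2485×8.35 + 0.1585×25.10 = 14.4561 per 10000.

14.46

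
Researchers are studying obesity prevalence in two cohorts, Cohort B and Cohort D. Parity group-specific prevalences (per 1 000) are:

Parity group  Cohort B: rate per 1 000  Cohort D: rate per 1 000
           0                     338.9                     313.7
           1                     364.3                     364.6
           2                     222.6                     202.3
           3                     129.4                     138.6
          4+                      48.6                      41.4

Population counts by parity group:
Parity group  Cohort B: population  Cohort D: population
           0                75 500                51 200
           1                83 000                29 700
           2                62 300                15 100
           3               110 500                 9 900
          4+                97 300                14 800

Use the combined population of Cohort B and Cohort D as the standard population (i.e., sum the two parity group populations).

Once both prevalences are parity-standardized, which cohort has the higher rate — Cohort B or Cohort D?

Combined standard total = 549 300; weights = 0.2307, 0.2052, 0.1409, 0.2192, 0.2041.
Cohort B: 0.2307×338.9 + 0.2052×364.3 + 0.1409×222.6 + 0.2192×129.4 + 0.2041×48.6 = 222.5602 per 1 000.
Cohort D: 0.2307×313.7 + 0.2052×364.6 + 0.1409×202.3 + 0.2192×138.6 + 0.2041×41.4 = 214.4959 per 1 000.
The crude rates (207.00 vs 264.54) would put Cohort D higher, but that reflects its parity composition; once standardized to a common parity structure, Cohort B has the higher underlying rate.

Cohort B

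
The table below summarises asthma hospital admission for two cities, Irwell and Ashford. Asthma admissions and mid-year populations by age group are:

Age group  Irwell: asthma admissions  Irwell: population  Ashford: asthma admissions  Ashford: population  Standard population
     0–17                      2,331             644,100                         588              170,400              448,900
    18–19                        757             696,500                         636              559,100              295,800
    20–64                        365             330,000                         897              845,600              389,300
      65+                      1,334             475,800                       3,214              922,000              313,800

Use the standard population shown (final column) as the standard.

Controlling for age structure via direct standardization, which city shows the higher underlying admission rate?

Age-specific rates per 10,000 for Irwell: 36.19, 10.87, 11.06, 28.04.
For Ashford: 34.51, 11.38, 10.61, 34.86.
Standard total = 1,447,800; weights = 0.3101, 0.2043, 0.2689, 0.2167.
Irwell: 0.3101×36.19 + 0.2043×10.87 + 0.2689×11.06 + 0.2167×28.04 = 22.4924 per 10,000.
Ashford: 0.3101×34.51 + 0.2043×11.38 + 0.2689×10.61 + 0.2167×34.86 = 23.4310 per 10,000.
The crude rates (22.30 vs 21.36) would put Irwell higher, but that reflects its age composition; once standardized to a common age structure, Ashford has the higher underlying rate.

Ashford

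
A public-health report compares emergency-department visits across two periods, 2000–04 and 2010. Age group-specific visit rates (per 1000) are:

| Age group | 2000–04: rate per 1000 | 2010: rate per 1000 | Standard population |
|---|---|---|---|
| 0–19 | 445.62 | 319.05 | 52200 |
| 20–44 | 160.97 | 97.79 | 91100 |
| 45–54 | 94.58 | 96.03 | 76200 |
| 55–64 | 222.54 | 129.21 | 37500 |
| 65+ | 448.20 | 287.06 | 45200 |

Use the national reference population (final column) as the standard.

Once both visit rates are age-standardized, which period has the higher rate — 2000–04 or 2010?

Standard total = 302200; weights = 0.1727, 0.3015, 0.2522, 0.1241, 0.1496.
2000–04: 0.1727×445.62 + 0.3015×160.97 + 0.2522×94.58 + 0.1241×222.54 + 0.1496×448.20 = 243.9994 per 1000.
2010: 0.1727×319.05 + 0.3015×97.79 + 0.2522×96.03 + 0.1241×129.21 + 0.1496×287.06 = 167.7732 per 1000.

2000–04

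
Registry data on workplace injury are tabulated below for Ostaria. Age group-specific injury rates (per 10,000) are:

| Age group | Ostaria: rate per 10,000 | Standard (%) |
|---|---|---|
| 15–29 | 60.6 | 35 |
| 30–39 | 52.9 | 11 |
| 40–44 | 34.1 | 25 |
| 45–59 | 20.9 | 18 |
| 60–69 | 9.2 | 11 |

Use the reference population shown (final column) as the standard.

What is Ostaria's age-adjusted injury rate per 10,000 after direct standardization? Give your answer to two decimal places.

40.33

Standard weights: 0.35, 0.11, 0.25, 0.18, 0.11.
Standardized rate: 0.3500×60.6 + 0.1100×52.9 + 0.2500×34.1 + 0.1800×20.9 + 0.1100×9.2 = 40.3280 per 10,000.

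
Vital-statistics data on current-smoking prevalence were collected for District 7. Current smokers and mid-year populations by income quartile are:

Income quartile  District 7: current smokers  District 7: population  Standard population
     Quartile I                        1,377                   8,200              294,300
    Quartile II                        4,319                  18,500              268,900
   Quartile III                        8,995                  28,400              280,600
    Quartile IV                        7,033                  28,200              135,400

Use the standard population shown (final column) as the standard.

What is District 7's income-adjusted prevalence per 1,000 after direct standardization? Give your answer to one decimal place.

239.8

Income-specific rates per 1,000 for District 7: 167.927, 233.459, 316.725, 249.397.
Standard total = 979,200; weights = 0.3006, 0.2746, 0.2866, 0.1383.
Standardized rate: 0.3006×167.927 + 0.2746×233.459 + 0.2866×316.725 + 0.1383×249.397 = 239.8280 per 1,000.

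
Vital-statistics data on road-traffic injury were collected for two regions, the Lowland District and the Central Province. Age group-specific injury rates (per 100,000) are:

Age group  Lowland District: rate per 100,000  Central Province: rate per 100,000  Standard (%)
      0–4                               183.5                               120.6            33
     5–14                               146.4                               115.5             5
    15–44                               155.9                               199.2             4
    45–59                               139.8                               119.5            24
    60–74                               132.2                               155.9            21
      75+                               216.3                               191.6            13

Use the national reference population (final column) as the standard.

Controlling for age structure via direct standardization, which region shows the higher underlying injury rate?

Standard weights: 0.33, 0.05, 0.04, 0.24, 0.21, 0.13.
The Lowland District: 0.3300×183.5 + 0.0500×146.4 + 0.0400×155.9 + 0.2400×139.8 + 0.2100×132.2 + 0.1300×216.3 = 163.5440 per 100,000.
The Central Province: 0.3300×120.6 + 0.0500×115.5 + 0.0400×199.2 + 0.2400×119.5 + 0.2100×155.9 + 0.1300×191.6 = 139.8680 per 100,000.

Lowland District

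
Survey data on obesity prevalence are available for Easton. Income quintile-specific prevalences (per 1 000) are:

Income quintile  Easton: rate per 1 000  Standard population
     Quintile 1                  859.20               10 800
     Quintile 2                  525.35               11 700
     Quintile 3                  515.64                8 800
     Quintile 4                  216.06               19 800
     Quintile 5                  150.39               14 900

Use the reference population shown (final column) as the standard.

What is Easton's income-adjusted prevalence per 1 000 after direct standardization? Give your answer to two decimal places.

401.25

Standard total = 66 000; weights = 0.1636, 0.1773, 0.1333, 0.3000, 0.2258.
Standardized rate: 0.1636×859.20 + 0.1773×525.35 + 0.1333×515.64 + 0.3000×216.06 + 0.2258×150.39 = 401.2483 per 1 000.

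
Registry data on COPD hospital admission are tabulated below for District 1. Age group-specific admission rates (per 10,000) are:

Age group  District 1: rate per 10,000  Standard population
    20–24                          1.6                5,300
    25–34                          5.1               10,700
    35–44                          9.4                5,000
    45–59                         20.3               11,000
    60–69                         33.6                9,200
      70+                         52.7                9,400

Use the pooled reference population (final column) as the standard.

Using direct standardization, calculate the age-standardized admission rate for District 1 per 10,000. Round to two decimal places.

Standard total = 50,600; weights = 0.1047, 0.2115, 0.0988, 0.2174, 0.1818, 0.1858.
Standardized rate: 0.1047×1.6 + 0.2115×5.1 + 0.0988×9.4 + 0.2174×20.3 + 0.1818×33.6 + 0.1858×52.7 = 22.4872 per 10,000.

22.49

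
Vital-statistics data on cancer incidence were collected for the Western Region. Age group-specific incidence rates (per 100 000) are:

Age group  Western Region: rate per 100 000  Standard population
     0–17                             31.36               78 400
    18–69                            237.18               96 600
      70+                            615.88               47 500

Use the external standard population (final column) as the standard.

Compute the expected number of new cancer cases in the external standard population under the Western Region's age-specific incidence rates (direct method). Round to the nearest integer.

Expected new cancer cases = Σ (standard pop × age-specific rate ÷ 100 000)
= 78 400×31.36/100 000 + 96 600×237.18/100 000 + 47 500×615.88/100 000
= 24.59 + 229.12 + 292.54 = 546.25.

546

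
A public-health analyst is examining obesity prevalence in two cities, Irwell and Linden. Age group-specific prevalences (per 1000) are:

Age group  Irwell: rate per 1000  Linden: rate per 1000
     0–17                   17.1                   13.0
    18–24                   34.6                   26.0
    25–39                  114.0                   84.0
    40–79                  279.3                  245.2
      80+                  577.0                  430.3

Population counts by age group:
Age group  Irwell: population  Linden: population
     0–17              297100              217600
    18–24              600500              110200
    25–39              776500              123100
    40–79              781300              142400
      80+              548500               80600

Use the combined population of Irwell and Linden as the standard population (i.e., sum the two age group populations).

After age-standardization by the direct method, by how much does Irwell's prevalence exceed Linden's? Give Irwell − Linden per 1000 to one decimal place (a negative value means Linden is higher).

43.2

Combined standard total = 3677800; weights = 0.1399, 0.1932, 0.2446, 0.2512, 0.1711.
Irwell: 0.1399×17.1 + 0.1932×34.6 + 0.2446×114.0 + 0.2512×279.3 + 0.1711×577.0 = 205.8095 per 1000.
Linden: 0.1399×13.0 + 0.1932×26.0 + 0.2446×84.0 + 0.2512×245.2 + 0.1711×430.3 = 162.5778 per 1000.
Difference = 205.8095 − 162.5778 = 43.2317.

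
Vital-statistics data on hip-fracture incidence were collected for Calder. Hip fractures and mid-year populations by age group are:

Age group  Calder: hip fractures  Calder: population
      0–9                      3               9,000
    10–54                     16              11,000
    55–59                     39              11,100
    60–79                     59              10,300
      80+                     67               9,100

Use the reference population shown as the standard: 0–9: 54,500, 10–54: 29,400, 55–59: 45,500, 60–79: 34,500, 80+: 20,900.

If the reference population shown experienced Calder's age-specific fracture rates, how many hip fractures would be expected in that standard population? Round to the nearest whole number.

Age-specific rates per 100,000 for Calder: 33.33, 145.45, 351.35, 572.82, 736.26.
Expected hip fractures = Σ (standard pop × age-specific rate ÷ 100,000)
= 54,500×33.33/100,000 + 29,400×145.45/100,000 + 45,500×351.35/100,000 + 34,500×572.82/100,000 + 20,900×736.26/100,000
= 18.17 + 42.76 + 159.86 + 197.62 + 153.88 = 572.30.

572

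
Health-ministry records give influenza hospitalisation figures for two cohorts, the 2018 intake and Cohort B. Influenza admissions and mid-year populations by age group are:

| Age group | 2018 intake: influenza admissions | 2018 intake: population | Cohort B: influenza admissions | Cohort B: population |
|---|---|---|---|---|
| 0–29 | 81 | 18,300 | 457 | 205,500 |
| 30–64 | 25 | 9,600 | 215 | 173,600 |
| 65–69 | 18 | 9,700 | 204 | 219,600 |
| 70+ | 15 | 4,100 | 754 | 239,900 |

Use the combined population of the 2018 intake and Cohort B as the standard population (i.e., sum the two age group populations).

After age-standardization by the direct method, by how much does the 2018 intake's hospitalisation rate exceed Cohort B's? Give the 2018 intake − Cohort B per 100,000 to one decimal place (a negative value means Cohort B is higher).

Age-specific rates per 100,000 for the 2018 intake: 442.62, 260.42, 185.57, 365.85.
For Cohort B: 222.38, 123.85, 92.90, 314.30.
Combined standard total = 880,300; weights = 0.2542, 0.2081, 0.2605, 0.2772.
The 2018 intake: 0.2542×442.62 + 0.2081×260.42 + 0.2605×185.57 + 0.2772×365.85 = 316.4673 per 100,000.
Cohort B: 0.2542×222.38 + 0.2081×123.85 + 0.2605×92.90 + 0.2772×314.30 = 193.6252 per 100,000.
Difference = 316.4673 − 193.6252 = 122.8421.

122.8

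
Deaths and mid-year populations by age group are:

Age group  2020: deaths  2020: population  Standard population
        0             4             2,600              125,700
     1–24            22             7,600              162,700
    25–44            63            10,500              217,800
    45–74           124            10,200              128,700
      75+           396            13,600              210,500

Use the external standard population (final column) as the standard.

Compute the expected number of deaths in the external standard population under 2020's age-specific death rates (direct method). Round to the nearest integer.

Age-specific rates per 100,000 for 2020: 153.85, 289.47, 600.00, 1215.69, 2911.76.
Expected deaths = Σ (standard pop × age-specific rate ÷ 100,000)
= 125,700×153.85/100,000 + 162,700×289.47/100,000 + 217,800×600.00/100,000 + 128,700×1215.69/100,000 + 210,500×2911.76/100,000
= 193.38 + 470.97 + 1306.80 + 1564.59 + 6129.26 = 9665.01.

9665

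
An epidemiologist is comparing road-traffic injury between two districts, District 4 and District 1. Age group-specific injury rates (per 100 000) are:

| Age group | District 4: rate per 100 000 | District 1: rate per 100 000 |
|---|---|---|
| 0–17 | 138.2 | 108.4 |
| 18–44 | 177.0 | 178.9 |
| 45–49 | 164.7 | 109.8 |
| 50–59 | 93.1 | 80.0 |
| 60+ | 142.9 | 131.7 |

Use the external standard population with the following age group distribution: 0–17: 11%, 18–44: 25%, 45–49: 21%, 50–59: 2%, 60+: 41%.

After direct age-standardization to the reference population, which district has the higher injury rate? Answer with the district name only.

Standard weights: 0.11, 0.25, 0.21, 0.02, 0.41.
District 4: 0.1100×138.2 + 0.2500×177.0 + 0.2100×164.7 + 0.0200×93.1 + 0.4100×142.9 = 154.4900 per 100 000.
District 1: 0.1100×108.4 + 0.2500×178.9 + 0.2100×109.8 + 0.0200×80.0 + 0.4100×131.7 = 135.3040 per 100 000.

District 4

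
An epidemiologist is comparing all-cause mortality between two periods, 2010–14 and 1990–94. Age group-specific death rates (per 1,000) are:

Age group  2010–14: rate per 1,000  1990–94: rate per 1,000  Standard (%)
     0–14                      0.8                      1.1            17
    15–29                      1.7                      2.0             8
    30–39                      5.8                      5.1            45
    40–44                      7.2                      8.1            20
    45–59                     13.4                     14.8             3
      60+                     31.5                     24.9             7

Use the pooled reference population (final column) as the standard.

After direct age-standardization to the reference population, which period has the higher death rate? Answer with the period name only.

2010–14

Standard weights: 0.17, 0.08, 0.45, 0.20, 0.03, 0.07.
2010–14: 0.1700×0.8 + 0.0800×1.7 + 0.4500×5.8 + 0.2000×7.2 + 0.0300×13.4 + 0.0700×31.5 = 6.9290 per 1,000.
1990–94: 0.1700×1.1 + 0.0800×2.0 + 0.4500×5.1 + 0.2000×8.1 + 0.0300×14.8 + 0.0700×24.9 = 6.4490 per 1,000.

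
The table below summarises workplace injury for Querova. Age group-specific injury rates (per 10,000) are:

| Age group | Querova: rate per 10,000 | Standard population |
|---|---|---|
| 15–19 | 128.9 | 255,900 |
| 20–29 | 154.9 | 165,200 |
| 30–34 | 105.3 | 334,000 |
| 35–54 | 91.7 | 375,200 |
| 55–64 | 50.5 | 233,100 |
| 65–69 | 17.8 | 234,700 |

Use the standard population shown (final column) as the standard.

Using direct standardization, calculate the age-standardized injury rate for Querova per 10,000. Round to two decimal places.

90.17

Standard total = 1,598,100; weights = 0.1601, 0.1034, 0.2090, 0.2348, 0.1459, 0.1469.
Standardized rate: 0.1601×128.9 + 0.1034×154.9 + 0.2090×105.3 + 0.2348×91.7 + 0.1459×50.5 + 0.1469×17.8 = 90.1697 per 10,000.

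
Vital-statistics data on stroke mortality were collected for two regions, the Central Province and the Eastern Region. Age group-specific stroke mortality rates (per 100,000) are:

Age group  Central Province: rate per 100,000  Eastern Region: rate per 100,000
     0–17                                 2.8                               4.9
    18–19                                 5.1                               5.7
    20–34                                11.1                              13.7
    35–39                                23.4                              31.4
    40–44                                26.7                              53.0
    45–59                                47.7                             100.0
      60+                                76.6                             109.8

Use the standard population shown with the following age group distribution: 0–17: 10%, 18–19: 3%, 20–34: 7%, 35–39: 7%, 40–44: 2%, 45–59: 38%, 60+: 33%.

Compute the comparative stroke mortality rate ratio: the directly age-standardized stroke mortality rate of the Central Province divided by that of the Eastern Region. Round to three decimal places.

0.591

Standard weights: 0.10, 0.03, 0.07, 0.07, 0.02, 0.38, 0.33.
The Central Province: 0.1000×2.8 + 0.0300×5.1 + 0.0700×11.1 + 0.0700×23.4 + 0.0200×26.7 + 0.3800×47.7 + 0.3300×76.6 = 46.7860 per 100,000.
The Eastern Region: 0.1000×4.9 + 0.0300×5.7 + 0.0700×13.7 + 0.0700×31.4 + 0.0200×53.0 + 0.3800×100.0 + 0.3300×109.8 = 79.1120 per 100,000.
Ratio = 46.7860 ÷ 79.1120 = 0.59139.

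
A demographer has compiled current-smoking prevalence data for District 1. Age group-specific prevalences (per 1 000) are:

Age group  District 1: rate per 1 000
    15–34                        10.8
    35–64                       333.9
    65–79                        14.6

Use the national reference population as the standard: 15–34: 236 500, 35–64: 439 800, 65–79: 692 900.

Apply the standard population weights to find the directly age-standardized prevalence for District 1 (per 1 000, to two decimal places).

116.51

Standard total = 1 369 200; weights = 0.1727, 0.3212, 0.5061.
Standardized rate: 0.1727×10.8 + 0.3212×333.9 + 0.5061×14.6 = 116.5058 per 1 000.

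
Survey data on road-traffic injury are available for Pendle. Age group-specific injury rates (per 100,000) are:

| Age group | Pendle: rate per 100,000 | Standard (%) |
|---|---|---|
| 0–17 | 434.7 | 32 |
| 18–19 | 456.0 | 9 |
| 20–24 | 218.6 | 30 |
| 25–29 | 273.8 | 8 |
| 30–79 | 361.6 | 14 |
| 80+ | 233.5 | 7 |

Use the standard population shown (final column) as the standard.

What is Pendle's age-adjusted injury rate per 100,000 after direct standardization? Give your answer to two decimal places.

Standard weights: 0.32, 0.09, 0.30, 0.08, 0.14, 0.07.
Standardized rate: 0.3200×434.7 + 0.0900×456.0 + 0.3000×218.6 + 0.0800×273.8 + 0.1400×361.6 + 0.0700×233.5 = 334.5970 per 100,000.

334.60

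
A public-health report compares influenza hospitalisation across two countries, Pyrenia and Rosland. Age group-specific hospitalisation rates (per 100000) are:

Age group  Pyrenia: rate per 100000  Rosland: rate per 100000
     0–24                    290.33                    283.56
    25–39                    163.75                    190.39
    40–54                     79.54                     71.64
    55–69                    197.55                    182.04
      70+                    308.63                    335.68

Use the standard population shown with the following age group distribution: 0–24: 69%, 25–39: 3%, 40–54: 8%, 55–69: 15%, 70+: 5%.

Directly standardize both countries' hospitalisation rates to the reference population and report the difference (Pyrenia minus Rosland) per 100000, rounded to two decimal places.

5.48

Standard weights: 0.69, 0.03, 0.08, 0.15, 0.05.
Pyrenia: 0.6900×290.33 + 0.0300×163.75 + 0.0800×79.54 + 0.1500×197.55 + 0.0500×308.63 = 256.6674 per 100000.
Rosland: 0.6900×283.56 + 0.0300×190.39 + 0.0800×71.64 + 0.1500×182.04 + 0.0500×335.68 = 251.1893 per 100000.
Difference = 256.6674 − 251.1893 = 5.4781.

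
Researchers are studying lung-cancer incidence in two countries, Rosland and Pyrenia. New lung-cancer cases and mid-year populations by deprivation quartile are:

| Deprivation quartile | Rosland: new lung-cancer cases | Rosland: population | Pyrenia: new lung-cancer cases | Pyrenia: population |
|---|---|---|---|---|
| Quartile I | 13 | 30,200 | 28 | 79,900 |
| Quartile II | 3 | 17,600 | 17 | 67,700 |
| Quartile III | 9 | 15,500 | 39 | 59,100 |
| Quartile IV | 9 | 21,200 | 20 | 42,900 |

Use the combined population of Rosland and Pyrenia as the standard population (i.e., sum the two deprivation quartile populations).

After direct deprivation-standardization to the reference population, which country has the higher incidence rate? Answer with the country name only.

Pyrenia

Deprivation-specific rates per 100,000 for Rosland: 43.05, 17.05, 58.06, 42.45.
For Pyrenia: 35.04, 25.11, 65.99, 46.62.
Combined standard total = 334,100; weights = 0.3295, 0.2553, 0.2233, 0.1919.
Rosland: 0.3295×43.05 + 0.2553×17.05 + 0.2233×58.06 + 0.1919×42.45 = 39.6475 per 100,000.
Pyrenia: 0.3295×35.04 + 0.2553×25.11 + 0.2233×65.99 + 0.1919×46.62 = 41.6386 per 100,000.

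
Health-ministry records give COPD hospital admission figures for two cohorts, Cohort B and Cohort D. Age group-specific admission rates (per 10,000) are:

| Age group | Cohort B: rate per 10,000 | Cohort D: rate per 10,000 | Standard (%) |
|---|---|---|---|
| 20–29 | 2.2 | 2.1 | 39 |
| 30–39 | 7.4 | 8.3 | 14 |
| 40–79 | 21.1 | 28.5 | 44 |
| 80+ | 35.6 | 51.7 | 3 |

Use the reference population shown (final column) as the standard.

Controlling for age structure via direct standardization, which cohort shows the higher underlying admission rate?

Cohort D

Standard weights: 0.39, 0.14, 0.44, 0.03.
Cohort B: 0.3900×2.2 + 0.1400×7.4 + 0.4400×21.1 + 0.0300×35.6 = 12.2460 per 10,000.
Cohort D: 0.3900×2.1 + 0.1400×8.3 + 0.4400×28.5 + 0.0300×51.7 = 16.0720 per 10,000.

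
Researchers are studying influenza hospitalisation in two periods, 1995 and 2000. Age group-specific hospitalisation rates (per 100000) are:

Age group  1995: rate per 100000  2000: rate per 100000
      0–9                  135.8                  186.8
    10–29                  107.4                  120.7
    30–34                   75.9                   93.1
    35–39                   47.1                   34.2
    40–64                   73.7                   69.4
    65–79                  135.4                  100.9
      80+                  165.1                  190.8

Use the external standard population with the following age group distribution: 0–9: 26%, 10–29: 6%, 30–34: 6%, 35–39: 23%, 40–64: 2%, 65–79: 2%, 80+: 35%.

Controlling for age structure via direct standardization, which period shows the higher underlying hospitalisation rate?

2000

Standard weights: 0.26, 0.06, 0.06, 0.23, 0.02, 0.02, 0.35.
1995: 0.2600×135.8 + 0.0600×107.4 + 0.0600×75.9 + 0.2300×47.1 + 0.0200×73.7 + 0.0200×135.4 + 0.3500×165.1 = 119.1060 per 100000.
2000: 0.2600×186.8 + 0.0600×120.7 + 0.0600×93.1 + 0.2300×34.2 + 0.0200×69.4 + 0.0200×100.9 + 0.3500×190.8 = 139.4480 per 100000.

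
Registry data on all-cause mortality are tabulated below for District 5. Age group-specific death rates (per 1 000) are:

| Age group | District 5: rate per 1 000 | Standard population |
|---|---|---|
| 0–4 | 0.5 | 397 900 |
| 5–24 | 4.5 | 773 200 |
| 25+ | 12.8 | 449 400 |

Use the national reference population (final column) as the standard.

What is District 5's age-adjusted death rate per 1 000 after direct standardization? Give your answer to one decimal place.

Standard total = 1 620 500; weights = 0.2455, 0.4771, 0.2773.
Standardized rate: 0.2455×0.5 + 0.4771×4.5 + 0.2773×12.8 = 5.8196 per 1 000.

5.8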